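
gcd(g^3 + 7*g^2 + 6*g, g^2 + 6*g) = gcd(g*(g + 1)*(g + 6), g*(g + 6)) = g^2 + 6*g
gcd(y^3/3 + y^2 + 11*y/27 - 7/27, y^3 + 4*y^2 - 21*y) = 1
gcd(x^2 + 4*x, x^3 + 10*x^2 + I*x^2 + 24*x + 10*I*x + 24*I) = x + 4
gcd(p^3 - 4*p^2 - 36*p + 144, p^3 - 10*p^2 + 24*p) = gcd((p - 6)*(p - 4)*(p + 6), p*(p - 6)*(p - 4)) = p^2 - 10*p + 24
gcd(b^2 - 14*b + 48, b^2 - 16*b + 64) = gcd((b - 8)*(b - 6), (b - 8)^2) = b - 8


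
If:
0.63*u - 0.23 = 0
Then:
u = 0.37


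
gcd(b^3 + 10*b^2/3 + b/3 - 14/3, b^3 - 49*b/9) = b + 7/3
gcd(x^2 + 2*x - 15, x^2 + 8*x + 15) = x + 5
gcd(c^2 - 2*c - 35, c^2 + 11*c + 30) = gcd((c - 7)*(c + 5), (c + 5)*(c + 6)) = c + 5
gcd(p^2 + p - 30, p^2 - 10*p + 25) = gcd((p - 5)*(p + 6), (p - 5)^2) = p - 5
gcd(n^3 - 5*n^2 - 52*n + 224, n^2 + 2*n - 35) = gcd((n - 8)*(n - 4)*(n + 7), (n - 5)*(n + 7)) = n + 7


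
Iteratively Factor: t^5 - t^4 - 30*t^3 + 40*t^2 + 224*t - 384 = (t + 4)*(t^4 - 5*t^3 - 10*t^2 + 80*t - 96) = (t - 4)*(t + 4)*(t^3 - t^2 - 14*t + 24) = (t - 4)*(t - 2)*(t + 4)*(t^2 + t - 12) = (t - 4)*(t - 2)*(t + 4)^2*(t - 3)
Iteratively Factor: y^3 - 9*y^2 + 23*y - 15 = (y - 3)*(y^2 - 6*y + 5) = (y - 5)*(y - 3)*(y - 1)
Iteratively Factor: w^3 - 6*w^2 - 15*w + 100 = (w + 4)*(w^2 - 10*w + 25) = (w - 5)*(w + 4)*(w - 5)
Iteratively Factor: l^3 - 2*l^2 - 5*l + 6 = (l - 1)*(l^2 - l - 6) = (l - 3)*(l - 1)*(l + 2)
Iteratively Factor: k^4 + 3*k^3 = (k)*(k^3 + 3*k^2) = k^2*(k^2 + 3*k) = k^3*(k + 3)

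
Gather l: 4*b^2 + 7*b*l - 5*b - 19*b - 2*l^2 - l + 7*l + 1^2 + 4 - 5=4*b^2 - 24*b - 2*l^2 + l*(7*b + 6)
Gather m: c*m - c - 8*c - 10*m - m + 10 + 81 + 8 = -9*c + m*(c - 11) + 99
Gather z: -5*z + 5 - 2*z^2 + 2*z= -2*z^2 - 3*z + 5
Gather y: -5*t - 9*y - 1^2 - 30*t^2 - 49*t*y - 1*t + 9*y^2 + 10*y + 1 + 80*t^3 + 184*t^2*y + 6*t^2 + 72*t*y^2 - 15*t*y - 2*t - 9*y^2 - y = 80*t^3 - 24*t^2 + 72*t*y^2 - 8*t + y*(184*t^2 - 64*t)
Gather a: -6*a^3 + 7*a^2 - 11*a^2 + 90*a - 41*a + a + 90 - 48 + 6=-6*a^3 - 4*a^2 + 50*a + 48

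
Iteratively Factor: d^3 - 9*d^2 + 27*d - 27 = (d - 3)*(d^2 - 6*d + 9) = (d - 3)^2*(d - 3)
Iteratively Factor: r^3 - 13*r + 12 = (r + 4)*(r^2 - 4*r + 3) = (r - 3)*(r + 4)*(r - 1)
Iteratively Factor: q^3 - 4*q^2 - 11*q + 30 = (q + 3)*(q^2 - 7*q + 10) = (q - 5)*(q + 3)*(q - 2)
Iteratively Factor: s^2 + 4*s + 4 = (s + 2)*(s + 2)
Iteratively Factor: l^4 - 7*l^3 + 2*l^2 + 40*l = (l)*(l^3 - 7*l^2 + 2*l + 40) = l*(l - 4)*(l^2 - 3*l - 10) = l*(l - 4)*(l + 2)*(l - 5)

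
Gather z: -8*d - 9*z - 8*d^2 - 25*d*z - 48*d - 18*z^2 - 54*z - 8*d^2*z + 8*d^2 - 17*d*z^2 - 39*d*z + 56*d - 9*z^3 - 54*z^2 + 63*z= -9*z^3 + z^2*(-17*d - 72) + z*(-8*d^2 - 64*d)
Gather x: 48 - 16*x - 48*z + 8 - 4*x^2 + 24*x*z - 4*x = -4*x^2 + x*(24*z - 20) - 48*z + 56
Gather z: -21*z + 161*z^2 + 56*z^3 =56*z^3 + 161*z^2 - 21*z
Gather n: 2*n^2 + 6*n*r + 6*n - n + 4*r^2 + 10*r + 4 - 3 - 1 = 2*n^2 + n*(6*r + 5) + 4*r^2 + 10*r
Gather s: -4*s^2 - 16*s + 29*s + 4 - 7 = -4*s^2 + 13*s - 3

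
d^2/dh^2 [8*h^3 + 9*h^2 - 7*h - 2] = 48*h + 18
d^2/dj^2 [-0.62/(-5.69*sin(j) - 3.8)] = (-20.073182*sin(j)^2 + 13.40564*sin(j) + 40.146364)/(5.69*sin(j) + 3.8)^3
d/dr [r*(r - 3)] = 2*r - 3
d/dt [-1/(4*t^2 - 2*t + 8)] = (4*t - 1)/(2*(2*t^2 - t + 4)^2)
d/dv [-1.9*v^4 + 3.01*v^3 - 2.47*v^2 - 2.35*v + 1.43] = -7.6*v^3 + 9.03*v^2 - 4.94*v - 2.35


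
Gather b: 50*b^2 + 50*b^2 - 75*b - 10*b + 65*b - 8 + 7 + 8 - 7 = 100*b^2 - 20*b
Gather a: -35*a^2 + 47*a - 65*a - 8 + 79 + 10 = -35*a^2 - 18*a + 81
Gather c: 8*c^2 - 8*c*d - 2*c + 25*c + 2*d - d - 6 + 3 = 8*c^2 + c*(23 - 8*d) + d - 3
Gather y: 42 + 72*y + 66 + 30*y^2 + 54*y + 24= 30*y^2 + 126*y + 132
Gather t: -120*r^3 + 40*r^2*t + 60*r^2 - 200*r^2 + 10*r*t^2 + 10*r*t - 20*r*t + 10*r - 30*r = -120*r^3 - 140*r^2 + 10*r*t^2 - 20*r + t*(40*r^2 - 10*r)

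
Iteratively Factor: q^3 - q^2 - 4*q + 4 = (q - 1)*(q^2 - 4) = (q - 1)*(q + 2)*(q - 2)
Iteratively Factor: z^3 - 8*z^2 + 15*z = (z - 5)*(z^2 - 3*z) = z*(z - 5)*(z - 3)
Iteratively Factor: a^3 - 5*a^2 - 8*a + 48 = (a + 3)*(a^2 - 8*a + 16) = (a - 4)*(a + 3)*(a - 4)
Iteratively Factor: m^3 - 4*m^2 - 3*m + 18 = (m + 2)*(m^2 - 6*m + 9) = (m - 3)*(m + 2)*(m - 3)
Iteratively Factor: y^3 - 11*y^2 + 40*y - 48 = (y - 3)*(y^2 - 8*y + 16) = (y - 4)*(y - 3)*(y - 4)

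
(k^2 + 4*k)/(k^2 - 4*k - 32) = k/(k - 8)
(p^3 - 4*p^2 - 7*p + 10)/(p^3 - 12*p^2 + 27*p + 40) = (p^2 + p - 2)/(p^2 - 7*p - 8)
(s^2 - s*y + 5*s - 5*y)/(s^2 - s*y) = (s + 5)/s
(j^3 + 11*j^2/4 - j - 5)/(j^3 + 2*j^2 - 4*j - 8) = (j - 5/4)/(j - 2)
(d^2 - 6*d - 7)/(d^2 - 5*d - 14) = (d + 1)/(d + 2)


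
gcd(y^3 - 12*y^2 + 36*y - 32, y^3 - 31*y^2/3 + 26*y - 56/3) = y - 2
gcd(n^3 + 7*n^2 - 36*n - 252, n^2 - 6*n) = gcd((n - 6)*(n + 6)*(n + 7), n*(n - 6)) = n - 6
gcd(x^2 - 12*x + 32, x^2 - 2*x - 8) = x - 4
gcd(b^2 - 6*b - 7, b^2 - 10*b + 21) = b - 7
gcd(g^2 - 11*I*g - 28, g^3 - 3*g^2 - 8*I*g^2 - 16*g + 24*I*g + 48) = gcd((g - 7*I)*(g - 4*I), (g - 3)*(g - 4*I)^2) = g - 4*I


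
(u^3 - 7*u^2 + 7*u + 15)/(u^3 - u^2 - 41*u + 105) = (u + 1)/(u + 7)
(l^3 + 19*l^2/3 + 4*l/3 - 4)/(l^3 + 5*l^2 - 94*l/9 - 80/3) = 3*(3*l^2 + l - 2)/(9*l^2 - 9*l - 40)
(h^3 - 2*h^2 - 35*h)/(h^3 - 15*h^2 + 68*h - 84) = h*(h + 5)/(h^2 - 8*h + 12)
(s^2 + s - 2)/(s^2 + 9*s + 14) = (s - 1)/(s + 7)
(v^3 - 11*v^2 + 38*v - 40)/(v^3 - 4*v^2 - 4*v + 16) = (v - 5)/(v + 2)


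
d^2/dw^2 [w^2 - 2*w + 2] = 2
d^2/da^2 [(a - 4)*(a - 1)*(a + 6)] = 6*a + 2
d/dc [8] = 0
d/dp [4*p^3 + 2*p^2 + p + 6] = 12*p^2 + 4*p + 1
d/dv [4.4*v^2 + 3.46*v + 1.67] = 8.8*v + 3.46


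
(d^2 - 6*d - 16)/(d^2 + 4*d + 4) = (d - 8)/(d + 2)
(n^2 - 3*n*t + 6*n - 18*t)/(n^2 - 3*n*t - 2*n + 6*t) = (n + 6)/(n - 2)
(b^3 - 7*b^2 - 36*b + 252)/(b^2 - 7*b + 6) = (b^2 - b - 42)/(b - 1)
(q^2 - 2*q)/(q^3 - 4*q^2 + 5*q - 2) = q/(q^2 - 2*q + 1)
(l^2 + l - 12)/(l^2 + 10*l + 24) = (l - 3)/(l + 6)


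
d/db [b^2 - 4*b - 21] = 2*b - 4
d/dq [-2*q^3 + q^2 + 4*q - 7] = -6*q^2 + 2*q + 4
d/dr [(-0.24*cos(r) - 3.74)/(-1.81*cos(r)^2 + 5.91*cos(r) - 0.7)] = (0.4344*cos(r)^2 + 13.5388*cos(r) - 22.2714)*sin(r)/(3.2761*cos(r)^4 - 21.3942*cos(r)^3 + 37.4621*cos(r)^2 - 8.274*cos(r) + 0.49)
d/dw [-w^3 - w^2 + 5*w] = -3*w^2 - 2*w + 5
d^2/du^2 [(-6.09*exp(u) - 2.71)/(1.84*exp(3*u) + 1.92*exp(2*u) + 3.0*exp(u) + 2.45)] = (-82.4732160000001*exp(6*u) - 147.11904*exp(5*u) + 6.70425599999999*exp(4*u) + 322.097784*exp(3*u) + 235.00548*exp(2*u) + 71.36286*exp(u) - 16.636725)*exp(u)/(6.229504*exp(9*u) + 19.501056*exp(8*u) + 50.819328*exp(7*u) + 95.552448*exp(6*u) + 134.78976*exp(5*u) + 160.07904*exp(4*u) + 144.8058*exp(3*u) + 100.7244*exp(2*u) + 54.0225*exp(u) + 14.706125)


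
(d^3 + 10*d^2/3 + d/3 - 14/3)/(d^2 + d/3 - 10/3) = (3*d^2 + 4*d - 7)/(3*d - 5)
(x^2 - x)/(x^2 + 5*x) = (x - 1)/(x + 5)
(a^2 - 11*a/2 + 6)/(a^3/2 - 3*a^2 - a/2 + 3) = (2*a^2 - 11*a + 12)/(a^3 - 6*a^2 - a + 6)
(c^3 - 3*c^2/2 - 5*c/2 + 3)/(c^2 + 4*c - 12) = (2*c^2 + c - 3)/(2*(c + 6))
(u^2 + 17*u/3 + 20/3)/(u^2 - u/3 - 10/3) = (u + 4)/(u - 2)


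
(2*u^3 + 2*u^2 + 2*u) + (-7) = 2*u^3 + 2*u^2 + 2*u - 7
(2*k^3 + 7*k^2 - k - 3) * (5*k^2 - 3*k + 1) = 10*k^5 + 29*k^4 - 24*k^3 - 5*k^2 + 8*k - 3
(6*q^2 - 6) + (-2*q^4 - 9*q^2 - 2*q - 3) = -2*q^4 - 3*q^2 - 2*q - 9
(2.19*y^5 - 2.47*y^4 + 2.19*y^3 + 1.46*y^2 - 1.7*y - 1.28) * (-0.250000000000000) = -0.5475*y^5 + 0.6175*y^4 - 0.5475*y^3 - 0.365*y^2 + 0.425*y + 0.32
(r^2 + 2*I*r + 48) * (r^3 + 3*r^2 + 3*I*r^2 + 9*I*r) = r^5 + 3*r^4 + 5*I*r^4 + 42*r^3 + 15*I*r^3 + 126*r^2 + 144*I*r^2 + 432*I*r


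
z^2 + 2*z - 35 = (z - 5)*(z + 7)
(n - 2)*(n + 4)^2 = n^3 + 6*n^2 - 32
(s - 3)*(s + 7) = s^2 + 4*s - 21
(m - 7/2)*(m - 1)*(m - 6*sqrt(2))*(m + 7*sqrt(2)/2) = m^4 - 9*m^3/2 - 5*sqrt(2)*m^3/2 - 77*m^2/2 + 45*sqrt(2)*m^2/4 - 35*sqrt(2)*m/4 + 189*m - 147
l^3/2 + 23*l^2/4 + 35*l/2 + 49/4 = (l/2 + 1/2)*(l + 7/2)*(l + 7)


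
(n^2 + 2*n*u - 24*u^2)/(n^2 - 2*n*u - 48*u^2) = (-n + 4*u)/(-n + 8*u)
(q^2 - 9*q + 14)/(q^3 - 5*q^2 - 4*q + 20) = (q - 7)/(q^2 - 3*q - 10)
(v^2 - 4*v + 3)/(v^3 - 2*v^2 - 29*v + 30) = (v - 3)/(v^2 - v - 30)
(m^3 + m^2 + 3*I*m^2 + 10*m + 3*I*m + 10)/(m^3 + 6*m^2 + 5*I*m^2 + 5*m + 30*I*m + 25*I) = (m - 2*I)/(m + 5)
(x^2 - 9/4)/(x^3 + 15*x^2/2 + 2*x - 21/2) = (x - 3/2)/(x^2 + 6*x - 7)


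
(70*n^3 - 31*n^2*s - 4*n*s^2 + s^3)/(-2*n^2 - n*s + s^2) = (-35*n^2 - 2*n*s + s^2)/(n + s)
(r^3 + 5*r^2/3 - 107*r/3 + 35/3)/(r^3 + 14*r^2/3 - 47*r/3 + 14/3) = (r - 5)/(r - 2)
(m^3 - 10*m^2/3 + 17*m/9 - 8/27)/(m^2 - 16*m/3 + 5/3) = (m^2 - 3*m + 8/9)/(m - 5)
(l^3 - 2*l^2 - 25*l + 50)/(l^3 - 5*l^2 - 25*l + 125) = (l - 2)/(l - 5)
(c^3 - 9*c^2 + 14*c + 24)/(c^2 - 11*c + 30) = (c^2 - 3*c - 4)/(c - 5)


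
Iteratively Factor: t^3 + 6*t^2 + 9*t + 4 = (t + 1)*(t^2 + 5*t + 4) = (t + 1)*(t + 4)*(t + 1)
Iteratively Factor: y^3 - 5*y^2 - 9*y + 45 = (y - 3)*(y^2 - 2*y - 15) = (y - 5)*(y - 3)*(y + 3)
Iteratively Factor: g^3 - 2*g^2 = (g)*(g^2 - 2*g) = g*(g - 2)*(g)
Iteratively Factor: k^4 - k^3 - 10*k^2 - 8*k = (k + 1)*(k^3 - 2*k^2 - 8*k) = (k + 1)*(k + 2)*(k^2 - 4*k) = (k - 4)*(k + 1)*(k + 2)*(k)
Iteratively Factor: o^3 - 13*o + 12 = (o + 4)*(o^2 - 4*o + 3) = (o - 1)*(o + 4)*(o - 3)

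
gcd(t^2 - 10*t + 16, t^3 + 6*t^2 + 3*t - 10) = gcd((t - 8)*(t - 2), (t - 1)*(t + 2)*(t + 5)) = 1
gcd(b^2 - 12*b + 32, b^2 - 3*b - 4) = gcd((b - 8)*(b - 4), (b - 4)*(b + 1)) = b - 4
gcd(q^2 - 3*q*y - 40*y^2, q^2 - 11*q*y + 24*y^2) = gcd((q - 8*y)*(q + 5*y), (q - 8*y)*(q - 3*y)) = -q + 8*y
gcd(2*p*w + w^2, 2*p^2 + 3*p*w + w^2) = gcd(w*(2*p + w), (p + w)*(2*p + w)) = 2*p + w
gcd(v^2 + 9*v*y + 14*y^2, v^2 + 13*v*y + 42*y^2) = v + 7*y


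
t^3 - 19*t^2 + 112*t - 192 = (t - 8)^2*(t - 3)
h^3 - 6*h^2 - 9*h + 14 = (h - 7)*(h - 1)*(h + 2)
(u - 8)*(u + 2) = u^2 - 6*u - 16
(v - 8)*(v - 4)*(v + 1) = v^3 - 11*v^2 + 20*v + 32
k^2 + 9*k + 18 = (k + 3)*(k + 6)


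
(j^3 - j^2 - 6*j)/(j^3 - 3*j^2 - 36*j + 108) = j*(j + 2)/(j^2 - 36)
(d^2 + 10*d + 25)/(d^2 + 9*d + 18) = (d^2 + 10*d + 25)/(d^2 + 9*d + 18)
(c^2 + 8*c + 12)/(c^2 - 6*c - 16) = (c + 6)/(c - 8)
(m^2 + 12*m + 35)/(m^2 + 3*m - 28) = (m + 5)/(m - 4)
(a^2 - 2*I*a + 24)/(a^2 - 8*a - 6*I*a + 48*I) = (a + 4*I)/(a - 8)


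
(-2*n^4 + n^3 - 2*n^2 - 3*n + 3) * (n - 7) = -2*n^5 + 15*n^4 - 9*n^3 + 11*n^2 + 24*n - 21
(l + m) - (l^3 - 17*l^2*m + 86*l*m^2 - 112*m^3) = -l^3 + 17*l^2*m - 86*l*m^2 + l + 112*m^3 + m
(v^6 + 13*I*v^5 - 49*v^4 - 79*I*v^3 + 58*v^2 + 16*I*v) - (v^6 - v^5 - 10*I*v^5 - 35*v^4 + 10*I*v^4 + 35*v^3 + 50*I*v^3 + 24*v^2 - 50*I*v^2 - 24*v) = v^5 + 23*I*v^5 - 14*v^4 - 10*I*v^4 - 35*v^3 - 129*I*v^3 + 34*v^2 + 50*I*v^2 + 24*v + 16*I*v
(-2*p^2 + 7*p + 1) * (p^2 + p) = -2*p^4 + 5*p^3 + 8*p^2 + p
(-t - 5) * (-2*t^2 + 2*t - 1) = 2*t^3 + 8*t^2 - 9*t + 5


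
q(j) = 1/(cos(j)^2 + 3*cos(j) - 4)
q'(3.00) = 0.00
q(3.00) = -0.17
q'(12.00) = -4.40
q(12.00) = -1.32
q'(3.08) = 0.00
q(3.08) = -0.17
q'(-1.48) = -0.23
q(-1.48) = -0.27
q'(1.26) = 0.38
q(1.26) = -0.33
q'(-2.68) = -0.02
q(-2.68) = -0.17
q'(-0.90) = -1.09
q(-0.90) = -0.57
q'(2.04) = 0.07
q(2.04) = -0.19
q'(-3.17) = 0.00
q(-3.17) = -0.17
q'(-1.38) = -0.29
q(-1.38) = -0.29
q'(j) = (2*sin(j)*cos(j) + 3*sin(j))/(cos(j)^2 + 3*cos(j) - 4)^2 = (2*cos(j) + 3)*sin(j)/(cos(j)^2 + 3*cos(j) - 4)^2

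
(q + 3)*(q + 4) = q^2 + 7*q + 12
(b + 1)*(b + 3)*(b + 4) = b^3 + 8*b^2 + 19*b + 12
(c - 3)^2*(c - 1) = c^3 - 7*c^2 + 15*c - 9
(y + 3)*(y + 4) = y^2 + 7*y + 12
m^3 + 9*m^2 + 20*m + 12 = (m + 1)*(m + 2)*(m + 6)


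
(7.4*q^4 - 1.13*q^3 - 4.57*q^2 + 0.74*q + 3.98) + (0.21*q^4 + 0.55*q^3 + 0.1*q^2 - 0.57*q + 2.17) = 7.61*q^4 - 0.58*q^3 - 4.47*q^2 + 0.17*q + 6.15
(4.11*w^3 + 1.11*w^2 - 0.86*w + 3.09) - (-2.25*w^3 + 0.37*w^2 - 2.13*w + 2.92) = 6.36*w^3 + 0.74*w^2 + 1.27*w + 0.17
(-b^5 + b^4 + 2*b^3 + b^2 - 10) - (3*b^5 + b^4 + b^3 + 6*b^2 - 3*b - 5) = -4*b^5 + b^3 - 5*b^2 + 3*b - 5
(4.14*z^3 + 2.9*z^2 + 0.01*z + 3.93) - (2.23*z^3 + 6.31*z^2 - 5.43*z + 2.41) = 1.91*z^3 - 3.41*z^2 + 5.44*z + 1.52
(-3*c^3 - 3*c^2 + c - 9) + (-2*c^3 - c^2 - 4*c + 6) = -5*c^3 - 4*c^2 - 3*c - 3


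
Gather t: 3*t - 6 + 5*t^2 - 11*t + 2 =5*t^2 - 8*t - 4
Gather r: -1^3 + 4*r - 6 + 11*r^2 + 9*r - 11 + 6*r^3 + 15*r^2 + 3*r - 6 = 6*r^3 + 26*r^2 + 16*r - 24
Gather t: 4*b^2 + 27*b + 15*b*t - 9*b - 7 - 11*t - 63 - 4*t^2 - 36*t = 4*b^2 + 18*b - 4*t^2 + t*(15*b - 47) - 70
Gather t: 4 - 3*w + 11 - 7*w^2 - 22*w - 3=-7*w^2 - 25*w + 12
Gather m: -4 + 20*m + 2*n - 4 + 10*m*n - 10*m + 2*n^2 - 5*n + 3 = m*(10*n + 10) + 2*n^2 - 3*n - 5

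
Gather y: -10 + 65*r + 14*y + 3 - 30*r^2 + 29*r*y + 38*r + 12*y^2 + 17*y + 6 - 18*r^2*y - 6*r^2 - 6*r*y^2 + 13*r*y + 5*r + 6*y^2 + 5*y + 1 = -36*r^2 + 108*r + y^2*(18 - 6*r) + y*(-18*r^2 + 42*r + 36)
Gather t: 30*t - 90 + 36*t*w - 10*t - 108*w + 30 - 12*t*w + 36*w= t*(24*w + 20) - 72*w - 60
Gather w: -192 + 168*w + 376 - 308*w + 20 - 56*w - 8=196 - 196*w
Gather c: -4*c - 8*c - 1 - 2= -12*c - 3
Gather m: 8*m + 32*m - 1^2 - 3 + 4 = 40*m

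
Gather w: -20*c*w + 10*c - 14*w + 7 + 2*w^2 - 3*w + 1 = 10*c + 2*w^2 + w*(-20*c - 17) + 8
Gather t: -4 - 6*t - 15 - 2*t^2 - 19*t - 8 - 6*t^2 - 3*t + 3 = -8*t^2 - 28*t - 24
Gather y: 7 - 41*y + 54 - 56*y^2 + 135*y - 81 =-56*y^2 + 94*y - 20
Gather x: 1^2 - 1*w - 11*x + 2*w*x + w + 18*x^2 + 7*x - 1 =18*x^2 + x*(2*w - 4)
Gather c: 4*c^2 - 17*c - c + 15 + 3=4*c^2 - 18*c + 18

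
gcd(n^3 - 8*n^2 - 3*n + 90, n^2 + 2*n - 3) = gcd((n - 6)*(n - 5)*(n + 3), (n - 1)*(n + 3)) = n + 3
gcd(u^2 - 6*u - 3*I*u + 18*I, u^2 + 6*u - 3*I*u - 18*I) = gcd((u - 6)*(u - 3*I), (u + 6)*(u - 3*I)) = u - 3*I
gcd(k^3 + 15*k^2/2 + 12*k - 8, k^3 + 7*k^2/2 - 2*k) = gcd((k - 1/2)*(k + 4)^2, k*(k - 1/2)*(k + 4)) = k^2 + 7*k/2 - 2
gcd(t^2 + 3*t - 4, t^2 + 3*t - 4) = t^2 + 3*t - 4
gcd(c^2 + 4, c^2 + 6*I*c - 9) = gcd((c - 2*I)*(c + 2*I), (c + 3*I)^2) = 1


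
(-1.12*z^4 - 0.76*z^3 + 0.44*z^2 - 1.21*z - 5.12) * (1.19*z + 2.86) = -1.3328*z^5 - 4.1076*z^4 - 1.65*z^3 - 0.1815*z^2 - 9.5534*z - 14.6432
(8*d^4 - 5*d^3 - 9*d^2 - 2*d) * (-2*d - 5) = -16*d^5 - 30*d^4 + 43*d^3 + 49*d^2 + 10*d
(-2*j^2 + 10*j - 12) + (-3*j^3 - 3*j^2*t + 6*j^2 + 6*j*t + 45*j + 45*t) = -3*j^3 - 3*j^2*t + 4*j^2 + 6*j*t + 55*j + 45*t - 12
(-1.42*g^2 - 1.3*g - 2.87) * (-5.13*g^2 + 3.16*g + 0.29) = 7.2846*g^4 + 2.1818*g^3 + 10.2033*g^2 - 9.4462*g - 0.8323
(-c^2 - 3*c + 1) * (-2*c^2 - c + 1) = 2*c^4 + 7*c^3 - 4*c + 1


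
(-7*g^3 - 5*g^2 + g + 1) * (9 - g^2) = 7*g^5 + 5*g^4 - 64*g^3 - 46*g^2 + 9*g + 9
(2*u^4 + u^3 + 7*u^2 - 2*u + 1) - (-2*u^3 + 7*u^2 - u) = 2*u^4 + 3*u^3 - u + 1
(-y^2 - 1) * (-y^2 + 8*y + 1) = y^4 - 8*y^3 - 8*y - 1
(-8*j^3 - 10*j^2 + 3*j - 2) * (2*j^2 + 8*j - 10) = -16*j^5 - 84*j^4 + 6*j^3 + 120*j^2 - 46*j + 20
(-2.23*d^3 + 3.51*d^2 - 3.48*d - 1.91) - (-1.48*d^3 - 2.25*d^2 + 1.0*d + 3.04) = -0.75*d^3 + 5.76*d^2 - 4.48*d - 4.95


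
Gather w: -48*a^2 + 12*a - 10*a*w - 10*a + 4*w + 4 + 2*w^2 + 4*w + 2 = -48*a^2 + 2*a + 2*w^2 + w*(8 - 10*a) + 6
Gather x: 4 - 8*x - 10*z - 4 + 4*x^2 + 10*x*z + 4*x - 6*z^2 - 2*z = 4*x^2 + x*(10*z - 4) - 6*z^2 - 12*z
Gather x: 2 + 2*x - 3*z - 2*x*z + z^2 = x*(2 - 2*z) + z^2 - 3*z + 2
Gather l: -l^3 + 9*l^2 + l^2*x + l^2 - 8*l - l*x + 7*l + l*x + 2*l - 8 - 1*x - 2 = -l^3 + l^2*(x + 10) + l - x - 10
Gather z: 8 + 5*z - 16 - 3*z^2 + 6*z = -3*z^2 + 11*z - 8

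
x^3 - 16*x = x*(x - 4)*(x + 4)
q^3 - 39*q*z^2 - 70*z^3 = (q - 7*z)*(q + 2*z)*(q + 5*z)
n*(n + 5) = n^2 + 5*n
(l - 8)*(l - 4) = l^2 - 12*l + 32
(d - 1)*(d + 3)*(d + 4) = d^3 + 6*d^2 + 5*d - 12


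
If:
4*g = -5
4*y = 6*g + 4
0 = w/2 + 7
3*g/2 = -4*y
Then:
No Solution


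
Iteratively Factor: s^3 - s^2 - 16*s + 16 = (s - 1)*(s^2 - 16) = (s - 4)*(s - 1)*(s + 4)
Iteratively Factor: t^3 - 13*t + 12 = (t + 4)*(t^2 - 4*t + 3) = (t - 3)*(t + 4)*(t - 1)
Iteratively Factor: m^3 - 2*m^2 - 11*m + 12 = (m + 3)*(m^2 - 5*m + 4) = (m - 1)*(m + 3)*(m - 4)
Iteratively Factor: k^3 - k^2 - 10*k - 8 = (k + 2)*(k^2 - 3*k - 4) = (k + 1)*(k + 2)*(k - 4)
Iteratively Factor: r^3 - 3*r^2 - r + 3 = (r + 1)*(r^2 - 4*r + 3) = (r - 1)*(r + 1)*(r - 3)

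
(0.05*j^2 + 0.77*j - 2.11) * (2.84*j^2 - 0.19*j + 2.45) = 0.142*j^4 + 2.1773*j^3 - 6.0162*j^2 + 2.2874*j - 5.1695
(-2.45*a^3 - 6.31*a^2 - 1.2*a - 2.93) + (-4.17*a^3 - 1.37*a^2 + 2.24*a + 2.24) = -6.62*a^3 - 7.68*a^2 + 1.04*a - 0.69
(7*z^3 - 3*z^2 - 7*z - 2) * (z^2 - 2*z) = 7*z^5 - 17*z^4 - z^3 + 12*z^2 + 4*z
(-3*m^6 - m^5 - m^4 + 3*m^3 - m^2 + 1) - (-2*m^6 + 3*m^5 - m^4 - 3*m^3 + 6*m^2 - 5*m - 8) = -m^6 - 4*m^5 + 6*m^3 - 7*m^2 + 5*m + 9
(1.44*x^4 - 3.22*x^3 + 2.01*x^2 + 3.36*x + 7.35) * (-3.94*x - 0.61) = -5.6736*x^5 + 11.8084*x^4 - 5.9552*x^3 - 14.4645*x^2 - 31.0086*x - 4.4835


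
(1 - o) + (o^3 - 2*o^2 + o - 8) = o^3 - 2*o^2 - 7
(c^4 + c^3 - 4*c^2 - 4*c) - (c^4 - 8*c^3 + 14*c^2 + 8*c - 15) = 9*c^3 - 18*c^2 - 12*c + 15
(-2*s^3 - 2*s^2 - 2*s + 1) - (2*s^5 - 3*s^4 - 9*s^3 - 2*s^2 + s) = -2*s^5 + 3*s^4 + 7*s^3 - 3*s + 1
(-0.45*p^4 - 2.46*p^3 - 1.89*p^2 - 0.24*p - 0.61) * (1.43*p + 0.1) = -0.6435*p^5 - 3.5628*p^4 - 2.9487*p^3 - 0.5322*p^2 - 0.8963*p - 0.061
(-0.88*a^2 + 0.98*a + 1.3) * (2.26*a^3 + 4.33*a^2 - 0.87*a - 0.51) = -1.9888*a^5 - 1.5956*a^4 + 7.947*a^3 + 5.2252*a^2 - 1.6308*a - 0.663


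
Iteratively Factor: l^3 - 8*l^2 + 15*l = (l)*(l^2 - 8*l + 15) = l*(l - 3)*(l - 5)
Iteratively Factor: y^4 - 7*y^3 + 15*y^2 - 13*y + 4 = (y - 1)*(y^3 - 6*y^2 + 9*y - 4) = (y - 4)*(y - 1)*(y^2 - 2*y + 1) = (y - 4)*(y - 1)^2*(y - 1)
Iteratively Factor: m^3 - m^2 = (m)*(m^2 - m) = m*(m - 1)*(m)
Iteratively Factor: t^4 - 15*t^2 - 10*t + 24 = (t - 1)*(t^3 + t^2 - 14*t - 24) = (t - 4)*(t - 1)*(t^2 + 5*t + 6) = (t - 4)*(t - 1)*(t + 3)*(t + 2)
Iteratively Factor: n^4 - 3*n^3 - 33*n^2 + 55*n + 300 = (n - 5)*(n^3 + 2*n^2 - 23*n - 60) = (n - 5)*(n + 4)*(n^2 - 2*n - 15) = (n - 5)^2*(n + 4)*(n + 3)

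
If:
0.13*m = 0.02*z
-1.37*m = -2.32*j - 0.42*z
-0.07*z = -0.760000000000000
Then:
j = -0.98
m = 1.67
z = 10.86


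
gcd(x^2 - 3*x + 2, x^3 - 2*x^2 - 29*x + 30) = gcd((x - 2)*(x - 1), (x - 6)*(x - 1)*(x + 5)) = x - 1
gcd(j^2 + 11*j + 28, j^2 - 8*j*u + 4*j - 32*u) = j + 4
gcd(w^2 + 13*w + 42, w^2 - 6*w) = 1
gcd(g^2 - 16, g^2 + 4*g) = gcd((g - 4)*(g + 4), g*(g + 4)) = g + 4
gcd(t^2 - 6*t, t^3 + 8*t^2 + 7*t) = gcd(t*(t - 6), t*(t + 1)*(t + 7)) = t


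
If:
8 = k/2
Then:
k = 16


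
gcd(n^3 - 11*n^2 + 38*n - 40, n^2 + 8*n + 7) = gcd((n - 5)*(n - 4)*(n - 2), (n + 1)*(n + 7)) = 1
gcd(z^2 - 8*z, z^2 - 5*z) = z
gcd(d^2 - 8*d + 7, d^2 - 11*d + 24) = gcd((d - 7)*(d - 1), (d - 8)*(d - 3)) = 1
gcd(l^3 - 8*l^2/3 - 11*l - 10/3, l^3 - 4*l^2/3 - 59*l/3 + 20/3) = l - 5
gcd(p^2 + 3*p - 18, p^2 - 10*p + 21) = p - 3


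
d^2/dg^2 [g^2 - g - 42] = 2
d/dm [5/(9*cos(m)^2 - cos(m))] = 5*(-sin(m)/cos(m)^2 + 18*tan(m))/(9*cos(m) - 1)^2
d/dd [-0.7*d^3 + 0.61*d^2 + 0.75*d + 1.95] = -2.1*d^2 + 1.22*d + 0.75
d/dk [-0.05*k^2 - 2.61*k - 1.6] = -0.1*k - 2.61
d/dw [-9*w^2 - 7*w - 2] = -18*w - 7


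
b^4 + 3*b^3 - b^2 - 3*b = b*(b - 1)*(b + 1)*(b + 3)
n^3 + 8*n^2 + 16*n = n*(n + 4)^2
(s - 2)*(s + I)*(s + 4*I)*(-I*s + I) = -I*s^4 + 5*s^3 + 3*I*s^3 - 15*s^2 + 2*I*s^2 + 10*s - 12*I*s + 8*I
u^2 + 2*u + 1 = (u + 1)^2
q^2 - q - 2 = (q - 2)*(q + 1)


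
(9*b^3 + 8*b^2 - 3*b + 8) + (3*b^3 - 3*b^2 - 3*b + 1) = 12*b^3 + 5*b^2 - 6*b + 9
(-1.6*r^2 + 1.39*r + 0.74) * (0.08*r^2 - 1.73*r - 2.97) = -0.128*r^4 + 2.8792*r^3 + 2.4065*r^2 - 5.4085*r - 2.1978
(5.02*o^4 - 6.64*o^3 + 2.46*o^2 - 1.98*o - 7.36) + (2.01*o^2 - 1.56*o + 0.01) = 5.02*o^4 - 6.64*o^3 + 4.47*o^2 - 3.54*o - 7.35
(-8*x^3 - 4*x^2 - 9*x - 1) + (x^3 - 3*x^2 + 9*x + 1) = -7*x^3 - 7*x^2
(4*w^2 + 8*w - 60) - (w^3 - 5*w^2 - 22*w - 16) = -w^3 + 9*w^2 + 30*w - 44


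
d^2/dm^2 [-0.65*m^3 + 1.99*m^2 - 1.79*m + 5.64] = 3.98 - 3.9*m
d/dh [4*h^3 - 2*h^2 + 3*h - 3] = 12*h^2 - 4*h + 3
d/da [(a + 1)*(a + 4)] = 2*a + 5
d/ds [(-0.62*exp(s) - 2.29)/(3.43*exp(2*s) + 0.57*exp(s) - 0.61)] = (2.1266*exp(2*s) + 15.7094*exp(s) + 1.6835)*exp(s)/(11.7649*exp(4*s) + 3.9102*exp(3*s) - 3.8597*exp(2*s) - 0.6954*exp(s) + 0.3721)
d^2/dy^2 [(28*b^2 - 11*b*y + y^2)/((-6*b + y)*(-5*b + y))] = b^2*(-364*b^2 + 132*b*y - 12*y^2)/(27000*b^6 - 29700*b^5*y + 13590*b^4*y^2 - 3311*b^3*y^3 + 453*b^2*y^4 - 33*b*y^5 + y^6)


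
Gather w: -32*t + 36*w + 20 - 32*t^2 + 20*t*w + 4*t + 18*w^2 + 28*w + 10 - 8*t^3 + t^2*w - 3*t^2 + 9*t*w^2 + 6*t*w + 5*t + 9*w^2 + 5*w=-8*t^3 - 35*t^2 - 23*t + w^2*(9*t + 27) + w*(t^2 + 26*t + 69) + 30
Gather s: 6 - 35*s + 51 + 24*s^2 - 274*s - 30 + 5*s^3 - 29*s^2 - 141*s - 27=5*s^3 - 5*s^2 - 450*s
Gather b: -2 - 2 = -4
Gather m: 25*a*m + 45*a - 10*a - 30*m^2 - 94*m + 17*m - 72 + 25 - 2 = 35*a - 30*m^2 + m*(25*a - 77) - 49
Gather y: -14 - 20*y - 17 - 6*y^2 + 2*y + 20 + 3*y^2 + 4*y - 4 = -3*y^2 - 14*y - 15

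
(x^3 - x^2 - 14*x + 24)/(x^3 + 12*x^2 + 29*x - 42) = (x^3 - x^2 - 14*x + 24)/(x^3 + 12*x^2 + 29*x - 42)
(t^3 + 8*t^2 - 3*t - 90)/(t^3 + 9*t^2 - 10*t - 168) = (t^2 + 2*t - 15)/(t^2 + 3*t - 28)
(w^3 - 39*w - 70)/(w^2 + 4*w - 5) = (w^2 - 5*w - 14)/(w - 1)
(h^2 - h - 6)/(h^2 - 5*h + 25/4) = 4*(h^2 - h - 6)/(4*h^2 - 20*h + 25)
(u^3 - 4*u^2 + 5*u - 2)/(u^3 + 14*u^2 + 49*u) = (u^3 - 4*u^2 + 5*u - 2)/(u*(u^2 + 14*u + 49))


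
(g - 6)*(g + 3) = g^2 - 3*g - 18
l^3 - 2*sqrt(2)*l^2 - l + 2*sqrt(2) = (l - 1)*(l + 1)*(l - 2*sqrt(2))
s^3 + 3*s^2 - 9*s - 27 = (s - 3)*(s + 3)^2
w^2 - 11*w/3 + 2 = (w - 3)*(w - 2/3)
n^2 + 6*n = n*(n + 6)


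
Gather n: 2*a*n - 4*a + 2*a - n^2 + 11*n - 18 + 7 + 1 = -2*a - n^2 + n*(2*a + 11) - 10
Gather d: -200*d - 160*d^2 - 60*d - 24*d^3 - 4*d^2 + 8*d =-24*d^3 - 164*d^2 - 252*d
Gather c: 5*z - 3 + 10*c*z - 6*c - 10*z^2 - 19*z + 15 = c*(10*z - 6) - 10*z^2 - 14*z + 12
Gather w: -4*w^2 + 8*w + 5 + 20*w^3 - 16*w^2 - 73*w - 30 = 20*w^3 - 20*w^2 - 65*w - 25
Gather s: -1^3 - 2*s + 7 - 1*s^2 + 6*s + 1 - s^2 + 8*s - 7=-2*s^2 + 12*s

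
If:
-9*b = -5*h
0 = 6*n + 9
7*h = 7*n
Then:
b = -5/6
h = -3/2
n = -3/2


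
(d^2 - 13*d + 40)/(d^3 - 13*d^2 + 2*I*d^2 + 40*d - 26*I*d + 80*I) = 1/(d + 2*I)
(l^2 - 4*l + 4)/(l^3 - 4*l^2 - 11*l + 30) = (l - 2)/(l^2 - 2*l - 15)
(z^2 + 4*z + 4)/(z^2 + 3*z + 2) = (z + 2)/(z + 1)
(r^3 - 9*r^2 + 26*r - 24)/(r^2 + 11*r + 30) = (r^3 - 9*r^2 + 26*r - 24)/(r^2 + 11*r + 30)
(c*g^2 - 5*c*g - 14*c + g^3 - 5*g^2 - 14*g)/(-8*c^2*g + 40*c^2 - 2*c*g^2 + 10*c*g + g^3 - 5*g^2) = (-c*g^2 + 5*c*g + 14*c - g^3 + 5*g^2 + 14*g)/(8*c^2*g - 40*c^2 + 2*c*g^2 - 10*c*g - g^3 + 5*g^2)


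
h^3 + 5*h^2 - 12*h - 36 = (h - 3)*(h + 2)*(h + 6)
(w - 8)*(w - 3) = w^2 - 11*w + 24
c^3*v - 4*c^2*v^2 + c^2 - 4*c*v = c*(c - 4*v)*(c*v + 1)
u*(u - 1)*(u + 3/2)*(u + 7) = u^4 + 15*u^3/2 + 2*u^2 - 21*u/2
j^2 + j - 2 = (j - 1)*(j + 2)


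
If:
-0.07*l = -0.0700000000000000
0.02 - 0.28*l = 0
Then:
No Solution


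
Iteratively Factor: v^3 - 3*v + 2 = (v - 1)*(v^2 + v - 2) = (v - 1)^2*(v + 2)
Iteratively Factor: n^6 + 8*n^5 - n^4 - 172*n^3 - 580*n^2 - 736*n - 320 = (n + 4)*(n^5 + 4*n^4 - 17*n^3 - 104*n^2 - 164*n - 80) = (n + 2)*(n + 4)*(n^4 + 2*n^3 - 21*n^2 - 62*n - 40) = (n + 1)*(n + 2)*(n + 4)*(n^3 + n^2 - 22*n - 40) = (n + 1)*(n + 2)^2*(n + 4)*(n^2 - n - 20) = (n + 1)*(n + 2)^2*(n + 4)^2*(n - 5)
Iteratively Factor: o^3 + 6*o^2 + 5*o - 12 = (o + 3)*(o^2 + 3*o - 4) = (o - 1)*(o + 3)*(o + 4)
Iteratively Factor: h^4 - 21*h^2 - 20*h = (h + 1)*(h^3 - h^2 - 20*h) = (h + 1)*(h + 4)*(h^2 - 5*h) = (h - 5)*(h + 1)*(h + 4)*(h)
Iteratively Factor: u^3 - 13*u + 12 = (u - 3)*(u^2 + 3*u - 4) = (u - 3)*(u - 1)*(u + 4)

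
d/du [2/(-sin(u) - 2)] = 2*cos(u)/(sin(u) + 2)^2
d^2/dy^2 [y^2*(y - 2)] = 6*y - 4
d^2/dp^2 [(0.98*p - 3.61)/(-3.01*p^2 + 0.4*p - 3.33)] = (-(0.98*p - 3.61)*(6.02*p - 0.4)*(12.04*p - 0.8) + (17.6988*p - 22.5162)*(3.01*p^2 - 0.4*p + 3.33))/(3.01*p^2 - 0.4*p + 3.33)^3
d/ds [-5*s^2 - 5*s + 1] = -10*s - 5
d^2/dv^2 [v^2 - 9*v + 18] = 2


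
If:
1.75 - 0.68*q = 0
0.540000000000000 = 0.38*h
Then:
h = 1.42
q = 2.57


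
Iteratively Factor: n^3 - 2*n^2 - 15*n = (n - 5)*(n^2 + 3*n) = n*(n - 5)*(n + 3)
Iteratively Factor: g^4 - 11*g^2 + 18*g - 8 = (g - 2)*(g^3 + 2*g^2 - 7*g + 4) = (g - 2)*(g - 1)*(g^2 + 3*g - 4) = (g - 2)*(g - 1)^2*(g + 4)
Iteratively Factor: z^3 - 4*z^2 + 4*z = (z - 2)*(z^2 - 2*z) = (z - 2)^2*(z)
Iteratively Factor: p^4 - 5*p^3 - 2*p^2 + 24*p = (p - 3)*(p^3 - 2*p^2 - 8*p) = (p - 3)*(p + 2)*(p^2 - 4*p) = (p - 4)*(p - 3)*(p + 2)*(p)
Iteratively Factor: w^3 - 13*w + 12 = (w + 4)*(w^2 - 4*w + 3) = (w - 1)*(w + 4)*(w - 3)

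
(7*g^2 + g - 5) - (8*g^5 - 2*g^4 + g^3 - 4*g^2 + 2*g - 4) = -8*g^5 + 2*g^4 - g^3 + 11*g^2 - g - 1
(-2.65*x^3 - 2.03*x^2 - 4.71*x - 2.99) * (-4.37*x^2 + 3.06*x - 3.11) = 11.5805*x^5 + 0.7621*x^4 + 22.6124*x^3 + 4.967*x^2 + 5.4987*x + 9.2989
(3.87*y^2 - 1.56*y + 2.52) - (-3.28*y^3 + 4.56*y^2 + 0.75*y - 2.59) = 3.28*y^3 - 0.69*y^2 - 2.31*y + 5.11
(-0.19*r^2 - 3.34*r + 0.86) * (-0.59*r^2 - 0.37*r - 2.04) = 0.1121*r^4 + 2.0409*r^3 + 1.116*r^2 + 6.4954*r - 1.7544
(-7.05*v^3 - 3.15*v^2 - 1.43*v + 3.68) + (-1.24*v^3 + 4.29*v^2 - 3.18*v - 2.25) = -8.29*v^3 + 1.14*v^2 - 4.61*v + 1.43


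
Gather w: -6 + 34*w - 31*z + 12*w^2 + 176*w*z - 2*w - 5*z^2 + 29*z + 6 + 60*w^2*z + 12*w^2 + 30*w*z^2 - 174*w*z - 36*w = w^2*(60*z + 24) + w*(30*z^2 + 2*z - 4) - 5*z^2 - 2*z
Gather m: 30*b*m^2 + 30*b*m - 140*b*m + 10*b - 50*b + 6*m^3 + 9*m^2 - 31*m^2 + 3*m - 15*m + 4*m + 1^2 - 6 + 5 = -40*b + 6*m^3 + m^2*(30*b - 22) + m*(-110*b - 8)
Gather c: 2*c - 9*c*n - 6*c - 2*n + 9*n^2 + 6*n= c*(-9*n - 4) + 9*n^2 + 4*n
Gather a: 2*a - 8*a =-6*a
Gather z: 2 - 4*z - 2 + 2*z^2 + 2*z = 2*z^2 - 2*z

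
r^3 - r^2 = r^2*(r - 1)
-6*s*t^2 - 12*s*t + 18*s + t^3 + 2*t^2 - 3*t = (-6*s + t)*(t - 1)*(t + 3)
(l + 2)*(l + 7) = l^2 + 9*l + 14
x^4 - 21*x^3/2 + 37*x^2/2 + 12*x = x*(x - 8)*(x - 3)*(x + 1/2)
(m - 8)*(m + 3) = m^2 - 5*m - 24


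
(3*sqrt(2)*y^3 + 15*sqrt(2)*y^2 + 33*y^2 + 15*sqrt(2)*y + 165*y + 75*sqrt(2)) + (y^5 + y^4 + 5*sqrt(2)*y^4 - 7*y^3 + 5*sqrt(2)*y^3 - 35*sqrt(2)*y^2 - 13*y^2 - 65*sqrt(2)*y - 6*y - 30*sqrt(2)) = y^5 + y^4 + 5*sqrt(2)*y^4 - 7*y^3 + 8*sqrt(2)*y^3 - 20*sqrt(2)*y^2 + 20*y^2 - 50*sqrt(2)*y + 159*y + 45*sqrt(2)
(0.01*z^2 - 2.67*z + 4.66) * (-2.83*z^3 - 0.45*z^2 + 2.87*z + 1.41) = -0.0283*z^5 + 7.5516*z^4 - 11.9576*z^3 - 9.7458*z^2 + 9.6095*z + 6.5706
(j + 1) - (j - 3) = 4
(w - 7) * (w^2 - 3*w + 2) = w^3 - 10*w^2 + 23*w - 14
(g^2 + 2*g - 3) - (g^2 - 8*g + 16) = 10*g - 19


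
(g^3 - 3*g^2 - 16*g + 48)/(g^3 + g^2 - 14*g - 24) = (g^2 + g - 12)/(g^2 + 5*g + 6)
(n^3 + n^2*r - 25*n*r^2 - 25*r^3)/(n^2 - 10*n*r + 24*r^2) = (n^3 + n^2*r - 25*n*r^2 - 25*r^3)/(n^2 - 10*n*r + 24*r^2)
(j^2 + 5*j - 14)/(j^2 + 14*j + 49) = (j - 2)/(j + 7)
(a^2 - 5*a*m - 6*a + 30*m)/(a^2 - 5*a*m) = (a - 6)/a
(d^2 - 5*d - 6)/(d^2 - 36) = (d + 1)/(d + 6)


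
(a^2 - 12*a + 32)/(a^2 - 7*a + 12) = (a - 8)/(a - 3)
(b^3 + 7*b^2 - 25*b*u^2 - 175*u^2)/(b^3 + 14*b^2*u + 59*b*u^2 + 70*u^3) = (b^2 - 5*b*u + 7*b - 35*u)/(b^2 + 9*b*u + 14*u^2)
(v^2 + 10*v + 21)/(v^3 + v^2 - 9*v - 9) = (v + 7)/(v^2 - 2*v - 3)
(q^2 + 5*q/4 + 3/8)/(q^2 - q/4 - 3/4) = (q + 1/2)/(q - 1)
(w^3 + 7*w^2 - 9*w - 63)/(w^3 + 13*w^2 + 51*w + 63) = (w - 3)/(w + 3)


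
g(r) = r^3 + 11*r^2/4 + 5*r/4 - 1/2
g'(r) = 3*r^2 + 11*r/2 + 5/4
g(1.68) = 14.10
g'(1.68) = 18.96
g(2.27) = 28.21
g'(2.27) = 29.19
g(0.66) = 1.81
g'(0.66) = 6.19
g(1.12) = 5.75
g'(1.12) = 11.17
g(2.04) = 21.98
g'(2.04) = 24.95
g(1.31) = 8.10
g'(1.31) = 13.60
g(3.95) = 108.97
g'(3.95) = 69.78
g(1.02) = 4.70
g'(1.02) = 9.98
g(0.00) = -0.50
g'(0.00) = 1.25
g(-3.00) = -6.50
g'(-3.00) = 11.75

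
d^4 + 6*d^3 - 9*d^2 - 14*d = d*(d - 2)*(d + 1)*(d + 7)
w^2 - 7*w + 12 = (w - 4)*(w - 3)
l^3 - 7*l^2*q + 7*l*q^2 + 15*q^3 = (l - 5*q)*(l - 3*q)*(l + q)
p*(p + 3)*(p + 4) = p^3 + 7*p^2 + 12*p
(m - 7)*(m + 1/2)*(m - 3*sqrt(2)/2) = m^3 - 13*m^2/2 - 3*sqrt(2)*m^2/2 - 7*m/2 + 39*sqrt(2)*m/4 + 21*sqrt(2)/4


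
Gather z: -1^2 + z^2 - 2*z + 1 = z^2 - 2*z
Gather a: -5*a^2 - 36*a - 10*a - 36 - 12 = -5*a^2 - 46*a - 48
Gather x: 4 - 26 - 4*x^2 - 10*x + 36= -4*x^2 - 10*x + 14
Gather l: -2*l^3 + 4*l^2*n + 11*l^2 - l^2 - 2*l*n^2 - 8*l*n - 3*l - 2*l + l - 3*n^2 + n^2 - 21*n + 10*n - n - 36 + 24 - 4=-2*l^3 + l^2*(4*n + 10) + l*(-2*n^2 - 8*n - 4) - 2*n^2 - 12*n - 16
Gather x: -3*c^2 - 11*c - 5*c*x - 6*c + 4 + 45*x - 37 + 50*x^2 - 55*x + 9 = -3*c^2 - 17*c + 50*x^2 + x*(-5*c - 10) - 24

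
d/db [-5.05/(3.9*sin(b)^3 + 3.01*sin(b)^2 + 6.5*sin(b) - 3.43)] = (59.085*sin(b)^2 + 30.401*sin(b) + 32.825)*cos(b)/(3.9*sin(b)^3 + 3.01*sin(b)^2 + 6.5*sin(b) - 3.43)^2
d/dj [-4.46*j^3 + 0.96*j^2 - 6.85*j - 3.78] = -13.38*j^2 + 1.92*j - 6.85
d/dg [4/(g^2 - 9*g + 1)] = 4*(9 - 2*g)/(g^2 - 9*g + 1)^2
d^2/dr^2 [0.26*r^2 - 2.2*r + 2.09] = 0.520000000000000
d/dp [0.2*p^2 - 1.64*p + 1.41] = 0.4*p - 1.64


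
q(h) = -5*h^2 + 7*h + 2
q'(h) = 7 - 10*h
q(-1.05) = -10.86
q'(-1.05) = 17.50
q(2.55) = -12.66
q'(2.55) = -18.50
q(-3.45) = -81.66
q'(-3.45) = 41.50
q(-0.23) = 0.13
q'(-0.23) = 9.30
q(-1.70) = -24.35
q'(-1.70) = 24.00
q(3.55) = -36.16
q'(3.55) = -28.50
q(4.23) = -57.85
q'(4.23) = -35.30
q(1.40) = 2.00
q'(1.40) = -7.00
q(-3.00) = -64.00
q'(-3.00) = 37.00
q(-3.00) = -64.00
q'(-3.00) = 37.00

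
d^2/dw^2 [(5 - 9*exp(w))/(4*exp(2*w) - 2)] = (-36*exp(4*w) + 80*exp(3*w) - 108*exp(2*w) + 40*exp(w) - 9)*exp(w)/(2*(8*exp(6*w) - 12*exp(4*w) + 6*exp(2*w) - 1))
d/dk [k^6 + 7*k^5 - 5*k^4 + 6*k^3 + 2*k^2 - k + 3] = 6*k^5 + 35*k^4 - 20*k^3 + 18*k^2 + 4*k - 1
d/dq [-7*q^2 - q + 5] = -14*q - 1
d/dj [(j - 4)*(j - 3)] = 2*j - 7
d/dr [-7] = 0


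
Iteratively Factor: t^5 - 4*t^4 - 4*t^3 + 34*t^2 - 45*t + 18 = (t + 3)*(t^4 - 7*t^3 + 17*t^2 - 17*t + 6) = (t - 2)*(t + 3)*(t^3 - 5*t^2 + 7*t - 3) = (t - 3)*(t - 2)*(t + 3)*(t^2 - 2*t + 1) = (t - 3)*(t - 2)*(t - 1)*(t + 3)*(t - 1)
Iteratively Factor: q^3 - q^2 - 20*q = (q)*(q^2 - q - 20) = q*(q - 5)*(q + 4)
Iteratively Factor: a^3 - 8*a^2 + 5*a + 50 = (a - 5)*(a^2 - 3*a - 10) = (a - 5)*(a + 2)*(a - 5)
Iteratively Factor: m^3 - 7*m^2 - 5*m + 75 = (m - 5)*(m^2 - 2*m - 15) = (m - 5)*(m + 3)*(m - 5)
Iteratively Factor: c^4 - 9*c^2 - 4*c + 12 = (c + 2)*(c^3 - 2*c^2 - 5*c + 6) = (c - 3)*(c + 2)*(c^2 + c - 2) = (c - 3)*(c + 2)^2*(c - 1)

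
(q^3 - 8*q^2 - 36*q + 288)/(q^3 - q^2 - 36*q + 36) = (q - 8)/(q - 1)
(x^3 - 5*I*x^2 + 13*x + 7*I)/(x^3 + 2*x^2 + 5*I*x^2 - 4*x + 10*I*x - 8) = (x^2 - 6*I*x + 7)/(x^2 + x*(2 + 4*I) + 8*I)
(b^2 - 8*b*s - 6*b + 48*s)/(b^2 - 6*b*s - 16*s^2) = (b - 6)/(b + 2*s)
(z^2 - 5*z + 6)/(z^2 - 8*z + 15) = (z - 2)/(z - 5)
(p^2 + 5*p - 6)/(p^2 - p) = (p + 6)/p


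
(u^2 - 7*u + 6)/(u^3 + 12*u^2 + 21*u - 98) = (u^2 - 7*u + 6)/(u^3 + 12*u^2 + 21*u - 98)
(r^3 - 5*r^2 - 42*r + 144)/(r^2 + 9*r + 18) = (r^2 - 11*r + 24)/(r + 3)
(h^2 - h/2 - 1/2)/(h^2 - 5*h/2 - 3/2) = (h - 1)/(h - 3)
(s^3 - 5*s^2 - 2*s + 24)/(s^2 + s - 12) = (s^2 - 2*s - 8)/(s + 4)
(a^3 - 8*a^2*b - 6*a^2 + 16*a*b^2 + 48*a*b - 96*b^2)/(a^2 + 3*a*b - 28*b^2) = (a^2 - 4*a*b - 6*a + 24*b)/(a + 7*b)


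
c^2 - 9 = (c - 3)*(c + 3)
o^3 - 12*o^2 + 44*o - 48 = (o - 6)*(o - 4)*(o - 2)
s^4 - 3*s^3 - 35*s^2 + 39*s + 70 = (s - 7)*(s - 2)*(s + 1)*(s + 5)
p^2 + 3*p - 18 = (p - 3)*(p + 6)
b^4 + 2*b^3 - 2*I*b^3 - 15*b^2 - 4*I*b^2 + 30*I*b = b*(b - 3)*(b + 5)*(b - 2*I)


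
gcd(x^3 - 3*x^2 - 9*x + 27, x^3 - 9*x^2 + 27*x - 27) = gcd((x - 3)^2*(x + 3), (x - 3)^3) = x^2 - 6*x + 9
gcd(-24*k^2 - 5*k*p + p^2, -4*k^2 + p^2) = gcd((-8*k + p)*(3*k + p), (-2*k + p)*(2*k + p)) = 1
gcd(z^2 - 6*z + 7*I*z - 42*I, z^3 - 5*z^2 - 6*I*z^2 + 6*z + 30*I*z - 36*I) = 1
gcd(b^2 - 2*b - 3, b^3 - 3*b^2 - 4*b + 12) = b - 3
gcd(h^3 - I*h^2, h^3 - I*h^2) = h^3 - I*h^2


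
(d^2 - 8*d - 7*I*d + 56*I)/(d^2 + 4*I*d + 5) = (d^2 - 8*d - 7*I*d + 56*I)/(d^2 + 4*I*d + 5)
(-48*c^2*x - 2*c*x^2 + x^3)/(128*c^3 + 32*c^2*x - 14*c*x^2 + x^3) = x*(6*c + x)/(-16*c^2 - 6*c*x + x^2)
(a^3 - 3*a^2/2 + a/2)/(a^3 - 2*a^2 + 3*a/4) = 2*(a - 1)/(2*a - 3)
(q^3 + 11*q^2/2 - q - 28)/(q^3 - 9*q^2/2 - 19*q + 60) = (2*q^2 + 3*q - 14)/(2*q^2 - 17*q + 30)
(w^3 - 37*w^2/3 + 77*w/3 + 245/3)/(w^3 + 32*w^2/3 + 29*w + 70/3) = (w^2 - 14*w + 49)/(w^2 + 9*w + 14)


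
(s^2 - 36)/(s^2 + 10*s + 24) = (s - 6)/(s + 4)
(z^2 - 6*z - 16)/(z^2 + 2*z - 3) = (z^2 - 6*z - 16)/(z^2 + 2*z - 3)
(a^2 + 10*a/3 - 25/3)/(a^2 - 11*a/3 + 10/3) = (a + 5)/(a - 2)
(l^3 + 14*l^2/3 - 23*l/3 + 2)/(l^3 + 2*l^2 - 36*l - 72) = (3*l^2 - 4*l + 1)/(3*(l^2 - 4*l - 12))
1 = 1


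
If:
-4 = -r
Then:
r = 4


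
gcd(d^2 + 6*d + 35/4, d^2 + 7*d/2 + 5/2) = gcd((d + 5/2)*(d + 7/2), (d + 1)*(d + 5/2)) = d + 5/2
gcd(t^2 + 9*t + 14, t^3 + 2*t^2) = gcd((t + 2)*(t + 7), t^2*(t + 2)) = t + 2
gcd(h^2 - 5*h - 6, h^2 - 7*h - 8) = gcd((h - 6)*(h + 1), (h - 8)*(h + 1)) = h + 1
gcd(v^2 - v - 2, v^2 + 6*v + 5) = v + 1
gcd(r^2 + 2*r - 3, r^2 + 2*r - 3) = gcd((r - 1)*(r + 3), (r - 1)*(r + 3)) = r^2 + 2*r - 3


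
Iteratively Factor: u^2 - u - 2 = (u - 2)*(u + 1)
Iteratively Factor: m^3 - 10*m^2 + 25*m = (m - 5)*(m^2 - 5*m) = m*(m - 5)*(m - 5)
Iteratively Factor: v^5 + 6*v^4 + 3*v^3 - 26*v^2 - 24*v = (v)*(v^4 + 6*v^3 + 3*v^2 - 26*v - 24) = v*(v + 3)*(v^3 + 3*v^2 - 6*v - 8) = v*(v - 2)*(v + 3)*(v^2 + 5*v + 4) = v*(v - 2)*(v + 1)*(v + 3)*(v + 4)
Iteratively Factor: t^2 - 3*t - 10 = (t + 2)*(t - 5)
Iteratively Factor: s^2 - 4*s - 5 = (s - 5)*(s + 1)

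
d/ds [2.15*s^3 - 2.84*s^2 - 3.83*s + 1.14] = 6.45*s^2 - 5.68*s - 3.83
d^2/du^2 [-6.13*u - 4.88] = 0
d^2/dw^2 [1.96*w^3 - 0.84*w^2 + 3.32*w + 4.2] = 11.76*w - 1.68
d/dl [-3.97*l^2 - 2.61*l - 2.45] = -7.94*l - 2.61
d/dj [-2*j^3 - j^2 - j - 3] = -6*j^2 - 2*j - 1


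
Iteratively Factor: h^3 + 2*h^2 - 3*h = (h)*(h^2 + 2*h - 3) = h*(h - 1)*(h + 3)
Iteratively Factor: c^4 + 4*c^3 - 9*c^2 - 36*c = (c + 3)*(c^3 + c^2 - 12*c) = c*(c + 3)*(c^2 + c - 12) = c*(c - 3)*(c + 3)*(c + 4)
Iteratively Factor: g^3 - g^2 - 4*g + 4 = (g - 1)*(g^2 - 4) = (g - 2)*(g - 1)*(g + 2)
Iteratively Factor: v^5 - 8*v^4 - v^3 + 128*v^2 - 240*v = (v - 3)*(v^4 - 5*v^3 - 16*v^2 + 80*v) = (v - 5)*(v - 3)*(v^3 - 16*v) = (v - 5)*(v - 4)*(v - 3)*(v^2 + 4*v) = v*(v - 5)*(v - 4)*(v - 3)*(v + 4)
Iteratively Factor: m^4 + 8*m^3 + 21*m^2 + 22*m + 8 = (m + 1)*(m^3 + 7*m^2 + 14*m + 8) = (m + 1)*(m + 4)*(m^2 + 3*m + 2) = (m + 1)*(m + 2)*(m + 4)*(m + 1)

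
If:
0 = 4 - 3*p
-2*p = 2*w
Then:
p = 4/3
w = -4/3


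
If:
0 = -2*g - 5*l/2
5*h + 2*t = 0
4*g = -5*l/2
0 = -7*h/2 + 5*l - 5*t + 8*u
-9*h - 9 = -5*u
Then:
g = 0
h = -8/13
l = 0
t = 20/13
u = 9/13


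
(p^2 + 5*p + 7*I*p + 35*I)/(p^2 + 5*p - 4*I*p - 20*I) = (p + 7*I)/(p - 4*I)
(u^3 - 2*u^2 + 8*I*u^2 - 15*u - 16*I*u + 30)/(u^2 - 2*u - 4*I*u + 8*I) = (u^2 + 8*I*u - 15)/(u - 4*I)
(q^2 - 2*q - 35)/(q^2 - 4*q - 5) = (-q^2 + 2*q + 35)/(-q^2 + 4*q + 5)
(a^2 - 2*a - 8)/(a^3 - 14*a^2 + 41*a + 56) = (a^2 - 2*a - 8)/(a^3 - 14*a^2 + 41*a + 56)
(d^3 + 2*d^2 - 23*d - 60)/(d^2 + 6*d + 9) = (d^2 - d - 20)/(d + 3)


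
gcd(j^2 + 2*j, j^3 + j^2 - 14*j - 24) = j + 2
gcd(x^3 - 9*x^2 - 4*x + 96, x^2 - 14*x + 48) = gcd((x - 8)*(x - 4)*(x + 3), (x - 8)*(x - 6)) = x - 8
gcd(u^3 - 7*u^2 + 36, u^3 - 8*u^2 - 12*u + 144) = u - 6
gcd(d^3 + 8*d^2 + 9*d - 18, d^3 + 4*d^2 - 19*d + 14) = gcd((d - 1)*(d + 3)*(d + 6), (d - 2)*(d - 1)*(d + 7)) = d - 1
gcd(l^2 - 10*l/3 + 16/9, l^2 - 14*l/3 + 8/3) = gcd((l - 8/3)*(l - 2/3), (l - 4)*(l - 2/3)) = l - 2/3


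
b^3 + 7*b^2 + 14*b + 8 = (b + 1)*(b + 2)*(b + 4)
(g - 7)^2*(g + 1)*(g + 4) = g^4 - 9*g^3 - 17*g^2 + 189*g + 196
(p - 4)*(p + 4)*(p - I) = p^3 - I*p^2 - 16*p + 16*I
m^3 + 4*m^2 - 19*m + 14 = (m - 2)*(m - 1)*(m + 7)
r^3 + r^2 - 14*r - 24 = (r - 4)*(r + 2)*(r + 3)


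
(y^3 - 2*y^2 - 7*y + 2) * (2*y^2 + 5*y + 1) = 2*y^5 + y^4 - 23*y^3 - 33*y^2 + 3*y + 2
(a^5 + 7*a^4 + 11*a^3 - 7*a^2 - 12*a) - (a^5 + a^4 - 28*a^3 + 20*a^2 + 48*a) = 6*a^4 + 39*a^3 - 27*a^2 - 60*a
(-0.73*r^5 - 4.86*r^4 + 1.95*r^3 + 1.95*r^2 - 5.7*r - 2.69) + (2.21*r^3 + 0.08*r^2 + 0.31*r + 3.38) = -0.73*r^5 - 4.86*r^4 + 4.16*r^3 + 2.03*r^2 - 5.39*r + 0.69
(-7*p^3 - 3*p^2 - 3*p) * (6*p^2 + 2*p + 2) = -42*p^5 - 32*p^4 - 38*p^3 - 12*p^2 - 6*p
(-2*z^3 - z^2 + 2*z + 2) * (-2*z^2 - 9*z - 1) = 4*z^5 + 20*z^4 + 7*z^3 - 21*z^2 - 20*z - 2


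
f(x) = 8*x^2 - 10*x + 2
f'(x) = 16*x - 10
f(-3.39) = 127.84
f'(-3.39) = -64.24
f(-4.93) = 245.74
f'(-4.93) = -88.88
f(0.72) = -1.05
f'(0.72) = 1.52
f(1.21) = 1.61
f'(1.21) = 9.36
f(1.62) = 6.80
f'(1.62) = 15.92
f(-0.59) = 10.68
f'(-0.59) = -19.44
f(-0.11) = 3.20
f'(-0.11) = -11.76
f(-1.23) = 26.40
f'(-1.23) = -29.68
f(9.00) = 560.00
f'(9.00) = 134.00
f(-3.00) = 104.00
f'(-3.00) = -58.00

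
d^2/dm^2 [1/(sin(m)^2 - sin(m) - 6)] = (4*sin(m)^4 - 3*sin(m)^3 + 19*sin(m)^2 - 14)/(sin(m) + cos(m)^2 + 5)^3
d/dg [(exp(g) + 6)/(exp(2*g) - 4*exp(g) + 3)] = (-2*(exp(g) - 2)*(exp(g) + 6) + exp(2*g) - 4*exp(g) + 3)*exp(g)/(exp(2*g) - 4*exp(g) + 3)^2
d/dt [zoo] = 0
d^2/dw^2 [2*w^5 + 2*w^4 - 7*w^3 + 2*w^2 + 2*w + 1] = 40*w^3 + 24*w^2 - 42*w + 4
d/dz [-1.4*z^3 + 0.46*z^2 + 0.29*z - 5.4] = -4.2*z^2 + 0.92*z + 0.29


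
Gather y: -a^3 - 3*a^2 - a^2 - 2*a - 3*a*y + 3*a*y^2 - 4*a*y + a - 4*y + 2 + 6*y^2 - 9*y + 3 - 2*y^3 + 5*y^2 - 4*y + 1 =-a^3 - 4*a^2 - a - 2*y^3 + y^2*(3*a + 11) + y*(-7*a - 17) + 6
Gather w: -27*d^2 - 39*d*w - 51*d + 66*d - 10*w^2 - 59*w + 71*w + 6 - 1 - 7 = -27*d^2 + 15*d - 10*w^2 + w*(12 - 39*d) - 2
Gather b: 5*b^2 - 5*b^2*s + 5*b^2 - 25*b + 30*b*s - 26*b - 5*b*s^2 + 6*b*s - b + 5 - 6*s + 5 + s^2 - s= b^2*(10 - 5*s) + b*(-5*s^2 + 36*s - 52) + s^2 - 7*s + 10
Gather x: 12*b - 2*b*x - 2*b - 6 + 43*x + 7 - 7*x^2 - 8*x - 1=10*b - 7*x^2 + x*(35 - 2*b)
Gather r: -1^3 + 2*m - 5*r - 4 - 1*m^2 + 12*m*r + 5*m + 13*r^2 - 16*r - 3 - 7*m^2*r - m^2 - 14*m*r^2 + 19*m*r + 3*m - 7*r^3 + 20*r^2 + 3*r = -2*m^2 + 10*m - 7*r^3 + r^2*(33 - 14*m) + r*(-7*m^2 + 31*m - 18) - 8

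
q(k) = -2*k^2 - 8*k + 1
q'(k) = -4*k - 8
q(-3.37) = 5.25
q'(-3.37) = 5.48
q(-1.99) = 9.00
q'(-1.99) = -0.04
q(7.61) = -175.70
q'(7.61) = -38.44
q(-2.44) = 8.61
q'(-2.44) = 1.76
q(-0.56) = 4.85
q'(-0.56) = -5.76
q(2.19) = -26.11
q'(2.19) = -16.76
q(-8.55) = -76.80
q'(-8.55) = 26.20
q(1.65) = -17.64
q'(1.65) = -14.60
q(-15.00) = -329.00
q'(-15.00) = 52.00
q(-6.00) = -23.00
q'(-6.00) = 16.00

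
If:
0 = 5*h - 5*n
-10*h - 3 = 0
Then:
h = -3/10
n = -3/10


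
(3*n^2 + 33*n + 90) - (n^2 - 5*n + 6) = 2*n^2 + 38*n + 84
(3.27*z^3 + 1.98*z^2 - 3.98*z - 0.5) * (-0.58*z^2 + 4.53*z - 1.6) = -1.8966*z^5 + 13.6647*z^4 + 6.0458*z^3 - 20.9074*z^2 + 4.103*z + 0.8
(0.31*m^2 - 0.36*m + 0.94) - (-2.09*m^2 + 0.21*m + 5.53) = 2.4*m^2 - 0.57*m - 4.59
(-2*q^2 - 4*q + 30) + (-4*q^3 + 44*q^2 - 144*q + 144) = -4*q^3 + 42*q^2 - 148*q + 174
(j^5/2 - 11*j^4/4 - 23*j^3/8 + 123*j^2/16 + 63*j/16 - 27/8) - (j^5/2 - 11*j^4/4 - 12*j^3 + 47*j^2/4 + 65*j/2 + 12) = 73*j^3/8 - 65*j^2/16 - 457*j/16 - 123/8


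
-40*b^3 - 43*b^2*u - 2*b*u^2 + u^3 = (-8*b + u)*(b + u)*(5*b + u)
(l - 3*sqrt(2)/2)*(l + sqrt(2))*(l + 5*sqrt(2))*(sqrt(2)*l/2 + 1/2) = sqrt(2)*l^4/2 + 5*l^3 - 7*sqrt(2)*l^2/4 - 19*l - 15*sqrt(2)/2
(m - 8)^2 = m^2 - 16*m + 64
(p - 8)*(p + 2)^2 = p^3 - 4*p^2 - 28*p - 32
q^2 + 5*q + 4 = (q + 1)*(q + 4)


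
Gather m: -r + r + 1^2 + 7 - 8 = 0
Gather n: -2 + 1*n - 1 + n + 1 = 2*n - 2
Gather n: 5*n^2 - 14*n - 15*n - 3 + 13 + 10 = 5*n^2 - 29*n + 20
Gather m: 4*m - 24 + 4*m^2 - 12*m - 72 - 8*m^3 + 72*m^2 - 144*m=-8*m^3 + 76*m^2 - 152*m - 96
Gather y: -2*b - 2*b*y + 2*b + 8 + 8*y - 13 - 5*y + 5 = y*(3 - 2*b)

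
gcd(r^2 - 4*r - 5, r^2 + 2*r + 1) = r + 1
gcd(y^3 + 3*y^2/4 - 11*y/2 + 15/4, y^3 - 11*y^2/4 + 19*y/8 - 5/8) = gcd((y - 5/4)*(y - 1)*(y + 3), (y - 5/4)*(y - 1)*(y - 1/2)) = y^2 - 9*y/4 + 5/4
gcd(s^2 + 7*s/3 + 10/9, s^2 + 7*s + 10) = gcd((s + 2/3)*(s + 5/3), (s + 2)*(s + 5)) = 1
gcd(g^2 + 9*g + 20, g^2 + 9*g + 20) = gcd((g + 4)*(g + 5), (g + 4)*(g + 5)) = g^2 + 9*g + 20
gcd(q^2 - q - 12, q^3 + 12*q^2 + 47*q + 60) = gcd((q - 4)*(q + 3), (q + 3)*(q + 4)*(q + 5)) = q + 3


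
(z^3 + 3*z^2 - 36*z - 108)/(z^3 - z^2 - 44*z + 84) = (z^2 + 9*z + 18)/(z^2 + 5*z - 14)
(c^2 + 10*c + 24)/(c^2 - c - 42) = (c + 4)/(c - 7)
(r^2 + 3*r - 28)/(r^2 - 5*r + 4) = (r + 7)/(r - 1)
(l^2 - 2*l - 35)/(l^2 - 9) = (l^2 - 2*l - 35)/(l^2 - 9)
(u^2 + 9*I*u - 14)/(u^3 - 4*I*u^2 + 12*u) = (u + 7*I)/(u*(u - 6*I))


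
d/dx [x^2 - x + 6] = 2*x - 1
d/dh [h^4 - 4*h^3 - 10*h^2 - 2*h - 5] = 4*h^3 - 12*h^2 - 20*h - 2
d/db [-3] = 0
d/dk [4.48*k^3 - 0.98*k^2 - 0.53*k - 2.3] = 13.44*k^2 - 1.96*k - 0.53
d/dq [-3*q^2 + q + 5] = 1 - 6*q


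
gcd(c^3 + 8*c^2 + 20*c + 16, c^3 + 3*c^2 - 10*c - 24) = c^2 + 6*c + 8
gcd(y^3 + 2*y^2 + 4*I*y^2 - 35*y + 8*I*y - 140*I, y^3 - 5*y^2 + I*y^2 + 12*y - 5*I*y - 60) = y^2 + y*(-5 + 4*I) - 20*I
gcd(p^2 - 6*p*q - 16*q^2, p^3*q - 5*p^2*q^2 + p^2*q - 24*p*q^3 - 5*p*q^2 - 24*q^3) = p - 8*q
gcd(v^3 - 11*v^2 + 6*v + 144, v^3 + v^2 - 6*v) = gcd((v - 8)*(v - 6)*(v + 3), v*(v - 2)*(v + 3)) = v + 3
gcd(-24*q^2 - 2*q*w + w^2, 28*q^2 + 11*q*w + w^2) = 4*q + w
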